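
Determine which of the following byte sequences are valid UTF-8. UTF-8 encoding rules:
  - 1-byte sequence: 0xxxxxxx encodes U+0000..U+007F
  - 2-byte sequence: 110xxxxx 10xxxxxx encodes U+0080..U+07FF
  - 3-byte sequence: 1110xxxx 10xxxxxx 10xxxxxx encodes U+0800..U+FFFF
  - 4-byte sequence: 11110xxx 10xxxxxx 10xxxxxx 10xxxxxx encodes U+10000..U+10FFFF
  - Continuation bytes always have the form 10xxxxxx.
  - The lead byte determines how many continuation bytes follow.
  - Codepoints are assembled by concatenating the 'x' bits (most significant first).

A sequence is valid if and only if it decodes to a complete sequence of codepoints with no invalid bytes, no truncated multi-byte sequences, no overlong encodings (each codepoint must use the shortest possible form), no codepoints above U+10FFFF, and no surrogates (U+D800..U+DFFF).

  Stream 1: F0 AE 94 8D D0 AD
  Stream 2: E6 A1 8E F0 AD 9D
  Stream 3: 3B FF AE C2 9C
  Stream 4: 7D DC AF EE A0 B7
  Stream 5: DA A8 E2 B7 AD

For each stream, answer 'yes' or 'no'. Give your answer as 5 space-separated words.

Stream 1: decodes cleanly. VALID
Stream 2: error at byte offset 6. INVALID
Stream 3: error at byte offset 1. INVALID
Stream 4: decodes cleanly. VALID
Stream 5: decodes cleanly. VALID

Answer: yes no no yes yes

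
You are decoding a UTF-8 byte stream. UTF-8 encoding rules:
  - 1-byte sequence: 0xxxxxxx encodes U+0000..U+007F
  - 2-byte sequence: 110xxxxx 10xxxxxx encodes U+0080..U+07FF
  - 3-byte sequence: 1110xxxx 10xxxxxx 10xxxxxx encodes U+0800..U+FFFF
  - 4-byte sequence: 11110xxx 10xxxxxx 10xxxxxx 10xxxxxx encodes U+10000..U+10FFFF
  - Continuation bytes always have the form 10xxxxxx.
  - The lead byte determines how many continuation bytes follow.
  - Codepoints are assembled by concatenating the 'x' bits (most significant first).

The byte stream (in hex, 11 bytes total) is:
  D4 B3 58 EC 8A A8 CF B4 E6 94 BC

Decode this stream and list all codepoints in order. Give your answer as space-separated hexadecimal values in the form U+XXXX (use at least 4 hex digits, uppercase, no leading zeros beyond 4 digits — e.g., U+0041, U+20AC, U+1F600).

Answer: U+0533 U+0058 U+C2A8 U+03F4 U+653C

Derivation:
Byte[0]=D4: 2-byte lead, need 1 cont bytes. acc=0x14
Byte[1]=B3: continuation. acc=(acc<<6)|0x33=0x533
Completed: cp=U+0533 (starts at byte 0)
Byte[2]=58: 1-byte ASCII. cp=U+0058
Byte[3]=EC: 3-byte lead, need 2 cont bytes. acc=0xC
Byte[4]=8A: continuation. acc=(acc<<6)|0x0A=0x30A
Byte[5]=A8: continuation. acc=(acc<<6)|0x28=0xC2A8
Completed: cp=U+C2A8 (starts at byte 3)
Byte[6]=CF: 2-byte lead, need 1 cont bytes. acc=0xF
Byte[7]=B4: continuation. acc=(acc<<6)|0x34=0x3F4
Completed: cp=U+03F4 (starts at byte 6)
Byte[8]=E6: 3-byte lead, need 2 cont bytes. acc=0x6
Byte[9]=94: continuation. acc=(acc<<6)|0x14=0x194
Byte[10]=BC: continuation. acc=(acc<<6)|0x3C=0x653C
Completed: cp=U+653C (starts at byte 8)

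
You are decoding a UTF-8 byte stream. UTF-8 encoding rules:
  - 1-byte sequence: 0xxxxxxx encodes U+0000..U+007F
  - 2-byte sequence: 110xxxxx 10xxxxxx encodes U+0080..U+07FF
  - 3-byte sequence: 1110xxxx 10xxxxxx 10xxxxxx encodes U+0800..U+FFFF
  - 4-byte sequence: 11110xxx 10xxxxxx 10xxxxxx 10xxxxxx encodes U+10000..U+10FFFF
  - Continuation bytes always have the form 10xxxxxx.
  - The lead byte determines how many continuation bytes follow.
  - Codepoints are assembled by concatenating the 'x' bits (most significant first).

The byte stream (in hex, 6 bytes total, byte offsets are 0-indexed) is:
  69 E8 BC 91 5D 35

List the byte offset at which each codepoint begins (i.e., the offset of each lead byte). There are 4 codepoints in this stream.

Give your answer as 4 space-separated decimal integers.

Answer: 0 1 4 5

Derivation:
Byte[0]=69: 1-byte ASCII. cp=U+0069
Byte[1]=E8: 3-byte lead, need 2 cont bytes. acc=0x8
Byte[2]=BC: continuation. acc=(acc<<6)|0x3C=0x23C
Byte[3]=91: continuation. acc=(acc<<6)|0x11=0x8F11
Completed: cp=U+8F11 (starts at byte 1)
Byte[4]=5D: 1-byte ASCII. cp=U+005D
Byte[5]=35: 1-byte ASCII. cp=U+0035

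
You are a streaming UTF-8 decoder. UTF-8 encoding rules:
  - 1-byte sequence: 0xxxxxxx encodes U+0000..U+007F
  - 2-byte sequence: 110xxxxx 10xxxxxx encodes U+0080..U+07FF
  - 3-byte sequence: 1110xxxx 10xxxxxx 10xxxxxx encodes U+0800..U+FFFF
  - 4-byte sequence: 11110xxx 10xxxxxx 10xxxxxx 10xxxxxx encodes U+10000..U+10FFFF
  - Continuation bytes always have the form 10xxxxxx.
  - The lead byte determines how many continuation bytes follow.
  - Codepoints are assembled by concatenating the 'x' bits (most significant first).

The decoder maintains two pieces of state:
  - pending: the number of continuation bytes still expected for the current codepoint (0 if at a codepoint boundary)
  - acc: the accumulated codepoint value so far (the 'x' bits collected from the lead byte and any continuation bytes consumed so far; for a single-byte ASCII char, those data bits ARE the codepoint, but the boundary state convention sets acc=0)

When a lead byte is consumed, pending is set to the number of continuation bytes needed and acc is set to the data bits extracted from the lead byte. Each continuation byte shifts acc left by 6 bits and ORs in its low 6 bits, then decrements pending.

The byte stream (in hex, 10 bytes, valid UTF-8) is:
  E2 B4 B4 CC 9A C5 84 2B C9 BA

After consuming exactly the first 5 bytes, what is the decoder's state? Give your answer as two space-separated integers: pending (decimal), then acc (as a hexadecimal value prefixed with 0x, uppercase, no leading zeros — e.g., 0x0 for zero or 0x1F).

Answer: 0 0x31A

Derivation:
Byte[0]=E2: 3-byte lead. pending=2, acc=0x2
Byte[1]=B4: continuation. acc=(acc<<6)|0x34=0xB4, pending=1
Byte[2]=B4: continuation. acc=(acc<<6)|0x34=0x2D34, pending=0
Byte[3]=CC: 2-byte lead. pending=1, acc=0xC
Byte[4]=9A: continuation. acc=(acc<<6)|0x1A=0x31A, pending=0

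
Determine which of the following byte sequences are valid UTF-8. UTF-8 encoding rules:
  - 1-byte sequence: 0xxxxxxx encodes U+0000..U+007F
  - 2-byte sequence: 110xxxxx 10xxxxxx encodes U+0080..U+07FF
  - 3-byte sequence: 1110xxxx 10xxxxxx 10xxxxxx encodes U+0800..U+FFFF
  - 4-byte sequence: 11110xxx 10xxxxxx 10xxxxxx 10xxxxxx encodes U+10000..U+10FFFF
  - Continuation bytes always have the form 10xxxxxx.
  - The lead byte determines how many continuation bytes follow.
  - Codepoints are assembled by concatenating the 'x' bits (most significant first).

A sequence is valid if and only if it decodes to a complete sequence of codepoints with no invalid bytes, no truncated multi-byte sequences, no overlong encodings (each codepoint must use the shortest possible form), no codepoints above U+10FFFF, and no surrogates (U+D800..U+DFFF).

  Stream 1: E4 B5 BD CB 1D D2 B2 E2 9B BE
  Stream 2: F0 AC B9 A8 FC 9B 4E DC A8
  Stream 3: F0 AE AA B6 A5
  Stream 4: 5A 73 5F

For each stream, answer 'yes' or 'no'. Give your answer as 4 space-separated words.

Answer: no no no yes

Derivation:
Stream 1: error at byte offset 4. INVALID
Stream 2: error at byte offset 4. INVALID
Stream 3: error at byte offset 4. INVALID
Stream 4: decodes cleanly. VALID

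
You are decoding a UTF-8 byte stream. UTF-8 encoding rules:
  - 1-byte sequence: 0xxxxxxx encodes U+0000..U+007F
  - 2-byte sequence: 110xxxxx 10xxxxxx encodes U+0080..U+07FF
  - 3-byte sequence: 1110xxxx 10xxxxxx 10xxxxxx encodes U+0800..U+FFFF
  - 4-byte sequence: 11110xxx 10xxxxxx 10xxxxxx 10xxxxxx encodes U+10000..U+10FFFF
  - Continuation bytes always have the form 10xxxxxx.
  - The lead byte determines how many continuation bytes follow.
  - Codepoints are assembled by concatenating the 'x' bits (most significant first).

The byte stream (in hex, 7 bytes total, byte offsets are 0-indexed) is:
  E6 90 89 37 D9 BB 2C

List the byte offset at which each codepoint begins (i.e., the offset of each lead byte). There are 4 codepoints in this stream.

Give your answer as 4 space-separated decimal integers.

Byte[0]=E6: 3-byte lead, need 2 cont bytes. acc=0x6
Byte[1]=90: continuation. acc=(acc<<6)|0x10=0x190
Byte[2]=89: continuation. acc=(acc<<6)|0x09=0x6409
Completed: cp=U+6409 (starts at byte 0)
Byte[3]=37: 1-byte ASCII. cp=U+0037
Byte[4]=D9: 2-byte lead, need 1 cont bytes. acc=0x19
Byte[5]=BB: continuation. acc=(acc<<6)|0x3B=0x67B
Completed: cp=U+067B (starts at byte 4)
Byte[6]=2C: 1-byte ASCII. cp=U+002C

Answer: 0 3 4 6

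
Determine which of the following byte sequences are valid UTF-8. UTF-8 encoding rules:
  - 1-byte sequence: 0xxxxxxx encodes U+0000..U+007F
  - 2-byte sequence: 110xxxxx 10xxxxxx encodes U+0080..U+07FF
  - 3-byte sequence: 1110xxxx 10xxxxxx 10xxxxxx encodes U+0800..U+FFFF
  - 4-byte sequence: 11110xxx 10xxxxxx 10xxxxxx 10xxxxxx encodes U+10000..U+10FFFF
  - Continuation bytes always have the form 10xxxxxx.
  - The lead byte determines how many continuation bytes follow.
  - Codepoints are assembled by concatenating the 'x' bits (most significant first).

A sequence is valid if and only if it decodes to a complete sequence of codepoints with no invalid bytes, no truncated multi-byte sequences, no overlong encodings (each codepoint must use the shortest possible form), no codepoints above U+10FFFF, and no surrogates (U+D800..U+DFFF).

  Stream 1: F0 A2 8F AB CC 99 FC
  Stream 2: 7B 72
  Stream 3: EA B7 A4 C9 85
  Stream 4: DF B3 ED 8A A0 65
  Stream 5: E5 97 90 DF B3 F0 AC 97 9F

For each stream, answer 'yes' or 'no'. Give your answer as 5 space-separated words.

Stream 1: error at byte offset 6. INVALID
Stream 2: decodes cleanly. VALID
Stream 3: decodes cleanly. VALID
Stream 4: decodes cleanly. VALID
Stream 5: decodes cleanly. VALID

Answer: no yes yes yes yes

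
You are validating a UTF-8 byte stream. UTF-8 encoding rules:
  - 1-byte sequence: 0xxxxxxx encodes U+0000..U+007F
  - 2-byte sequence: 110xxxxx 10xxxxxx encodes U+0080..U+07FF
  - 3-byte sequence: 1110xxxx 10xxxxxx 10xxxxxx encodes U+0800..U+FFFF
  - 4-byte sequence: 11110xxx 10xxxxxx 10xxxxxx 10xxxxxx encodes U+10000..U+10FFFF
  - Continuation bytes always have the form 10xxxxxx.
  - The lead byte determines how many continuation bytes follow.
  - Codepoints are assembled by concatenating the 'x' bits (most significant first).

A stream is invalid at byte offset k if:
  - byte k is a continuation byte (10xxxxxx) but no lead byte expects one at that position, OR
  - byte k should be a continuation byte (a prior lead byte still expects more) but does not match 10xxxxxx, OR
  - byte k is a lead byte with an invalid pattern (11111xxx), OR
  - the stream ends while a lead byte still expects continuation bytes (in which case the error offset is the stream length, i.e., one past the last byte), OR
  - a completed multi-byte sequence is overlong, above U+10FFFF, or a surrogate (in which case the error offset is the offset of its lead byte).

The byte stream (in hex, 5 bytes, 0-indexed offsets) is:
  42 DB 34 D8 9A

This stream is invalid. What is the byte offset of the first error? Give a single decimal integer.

Answer: 2

Derivation:
Byte[0]=42: 1-byte ASCII. cp=U+0042
Byte[1]=DB: 2-byte lead, need 1 cont bytes. acc=0x1B
Byte[2]=34: expected 10xxxxxx continuation. INVALID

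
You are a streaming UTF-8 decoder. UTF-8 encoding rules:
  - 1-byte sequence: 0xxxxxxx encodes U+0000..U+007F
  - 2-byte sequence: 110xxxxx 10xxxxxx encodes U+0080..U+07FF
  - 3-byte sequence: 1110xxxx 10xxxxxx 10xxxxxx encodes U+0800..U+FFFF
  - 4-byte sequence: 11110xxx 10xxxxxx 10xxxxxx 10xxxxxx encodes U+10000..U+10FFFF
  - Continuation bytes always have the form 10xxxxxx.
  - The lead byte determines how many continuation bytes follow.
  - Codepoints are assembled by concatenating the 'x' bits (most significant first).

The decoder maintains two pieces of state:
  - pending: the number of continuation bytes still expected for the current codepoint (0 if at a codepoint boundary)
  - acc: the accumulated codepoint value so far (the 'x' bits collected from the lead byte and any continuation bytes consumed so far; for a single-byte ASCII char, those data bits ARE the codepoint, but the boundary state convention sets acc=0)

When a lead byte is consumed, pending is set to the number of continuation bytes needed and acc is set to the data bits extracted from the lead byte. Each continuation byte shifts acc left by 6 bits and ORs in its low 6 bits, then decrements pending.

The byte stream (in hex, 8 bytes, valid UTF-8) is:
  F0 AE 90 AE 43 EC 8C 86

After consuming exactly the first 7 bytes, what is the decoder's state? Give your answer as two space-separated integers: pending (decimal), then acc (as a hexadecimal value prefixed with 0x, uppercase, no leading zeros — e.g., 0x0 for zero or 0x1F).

Byte[0]=F0: 4-byte lead. pending=3, acc=0x0
Byte[1]=AE: continuation. acc=(acc<<6)|0x2E=0x2E, pending=2
Byte[2]=90: continuation. acc=(acc<<6)|0x10=0xB90, pending=1
Byte[3]=AE: continuation. acc=(acc<<6)|0x2E=0x2E42E, pending=0
Byte[4]=43: 1-byte. pending=0, acc=0x0
Byte[5]=EC: 3-byte lead. pending=2, acc=0xC
Byte[6]=8C: continuation. acc=(acc<<6)|0x0C=0x30C, pending=1

Answer: 1 0x30C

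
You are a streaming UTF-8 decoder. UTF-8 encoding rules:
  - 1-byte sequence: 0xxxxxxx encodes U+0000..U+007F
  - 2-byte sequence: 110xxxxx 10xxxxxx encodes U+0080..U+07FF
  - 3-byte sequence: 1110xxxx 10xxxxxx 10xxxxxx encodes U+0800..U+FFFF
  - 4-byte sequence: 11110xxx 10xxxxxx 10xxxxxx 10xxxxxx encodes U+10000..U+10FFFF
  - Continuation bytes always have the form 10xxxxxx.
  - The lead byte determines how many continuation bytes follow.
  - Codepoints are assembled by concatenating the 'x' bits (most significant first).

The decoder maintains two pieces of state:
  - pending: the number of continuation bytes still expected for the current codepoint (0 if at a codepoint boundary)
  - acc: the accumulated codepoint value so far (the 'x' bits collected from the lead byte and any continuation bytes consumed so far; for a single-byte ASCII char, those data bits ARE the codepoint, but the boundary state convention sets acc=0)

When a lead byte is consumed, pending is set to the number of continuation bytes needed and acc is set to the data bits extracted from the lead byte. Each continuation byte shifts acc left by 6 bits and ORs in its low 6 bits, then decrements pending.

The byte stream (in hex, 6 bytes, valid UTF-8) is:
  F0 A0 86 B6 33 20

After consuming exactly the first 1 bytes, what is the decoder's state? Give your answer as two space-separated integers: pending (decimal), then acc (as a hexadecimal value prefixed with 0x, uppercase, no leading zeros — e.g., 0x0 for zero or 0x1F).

Answer: 3 0x0

Derivation:
Byte[0]=F0: 4-byte lead. pending=3, acc=0x0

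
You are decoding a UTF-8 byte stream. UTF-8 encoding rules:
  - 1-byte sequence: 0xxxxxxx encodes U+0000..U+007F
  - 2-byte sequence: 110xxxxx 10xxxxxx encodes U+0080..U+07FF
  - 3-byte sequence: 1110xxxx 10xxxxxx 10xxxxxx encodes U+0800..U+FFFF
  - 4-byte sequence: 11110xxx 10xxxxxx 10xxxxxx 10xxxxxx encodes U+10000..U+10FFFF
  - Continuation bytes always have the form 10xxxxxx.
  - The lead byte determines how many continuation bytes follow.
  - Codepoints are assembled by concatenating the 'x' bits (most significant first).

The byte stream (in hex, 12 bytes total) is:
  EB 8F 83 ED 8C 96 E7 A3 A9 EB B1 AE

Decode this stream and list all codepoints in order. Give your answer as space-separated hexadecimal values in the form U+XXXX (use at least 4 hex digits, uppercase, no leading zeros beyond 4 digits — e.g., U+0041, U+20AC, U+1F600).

Answer: U+B3C3 U+D316 U+78E9 U+BC6E

Derivation:
Byte[0]=EB: 3-byte lead, need 2 cont bytes. acc=0xB
Byte[1]=8F: continuation. acc=(acc<<6)|0x0F=0x2CF
Byte[2]=83: continuation. acc=(acc<<6)|0x03=0xB3C3
Completed: cp=U+B3C3 (starts at byte 0)
Byte[3]=ED: 3-byte lead, need 2 cont bytes. acc=0xD
Byte[4]=8C: continuation. acc=(acc<<6)|0x0C=0x34C
Byte[5]=96: continuation. acc=(acc<<6)|0x16=0xD316
Completed: cp=U+D316 (starts at byte 3)
Byte[6]=E7: 3-byte lead, need 2 cont bytes. acc=0x7
Byte[7]=A3: continuation. acc=(acc<<6)|0x23=0x1E3
Byte[8]=A9: continuation. acc=(acc<<6)|0x29=0x78E9
Completed: cp=U+78E9 (starts at byte 6)
Byte[9]=EB: 3-byte lead, need 2 cont bytes. acc=0xB
Byte[10]=B1: continuation. acc=(acc<<6)|0x31=0x2F1
Byte[11]=AE: continuation. acc=(acc<<6)|0x2E=0xBC6E
Completed: cp=U+BC6E (starts at byte 9)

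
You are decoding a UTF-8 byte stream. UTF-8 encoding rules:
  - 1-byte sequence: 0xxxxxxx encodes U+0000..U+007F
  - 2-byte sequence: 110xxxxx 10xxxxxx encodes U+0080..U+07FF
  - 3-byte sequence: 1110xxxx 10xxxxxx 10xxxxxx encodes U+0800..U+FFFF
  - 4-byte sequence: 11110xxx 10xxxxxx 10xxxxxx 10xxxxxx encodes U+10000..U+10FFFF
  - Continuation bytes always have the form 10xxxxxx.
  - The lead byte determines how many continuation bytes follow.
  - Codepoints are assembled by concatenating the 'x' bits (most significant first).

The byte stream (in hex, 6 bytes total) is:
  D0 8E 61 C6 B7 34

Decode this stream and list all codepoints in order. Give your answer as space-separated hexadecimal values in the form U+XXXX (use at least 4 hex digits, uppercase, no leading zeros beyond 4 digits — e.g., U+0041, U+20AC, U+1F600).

Answer: U+040E U+0061 U+01B7 U+0034

Derivation:
Byte[0]=D0: 2-byte lead, need 1 cont bytes. acc=0x10
Byte[1]=8E: continuation. acc=(acc<<6)|0x0E=0x40E
Completed: cp=U+040E (starts at byte 0)
Byte[2]=61: 1-byte ASCII. cp=U+0061
Byte[3]=C6: 2-byte lead, need 1 cont bytes. acc=0x6
Byte[4]=B7: continuation. acc=(acc<<6)|0x37=0x1B7
Completed: cp=U+01B7 (starts at byte 3)
Byte[5]=34: 1-byte ASCII. cp=U+0034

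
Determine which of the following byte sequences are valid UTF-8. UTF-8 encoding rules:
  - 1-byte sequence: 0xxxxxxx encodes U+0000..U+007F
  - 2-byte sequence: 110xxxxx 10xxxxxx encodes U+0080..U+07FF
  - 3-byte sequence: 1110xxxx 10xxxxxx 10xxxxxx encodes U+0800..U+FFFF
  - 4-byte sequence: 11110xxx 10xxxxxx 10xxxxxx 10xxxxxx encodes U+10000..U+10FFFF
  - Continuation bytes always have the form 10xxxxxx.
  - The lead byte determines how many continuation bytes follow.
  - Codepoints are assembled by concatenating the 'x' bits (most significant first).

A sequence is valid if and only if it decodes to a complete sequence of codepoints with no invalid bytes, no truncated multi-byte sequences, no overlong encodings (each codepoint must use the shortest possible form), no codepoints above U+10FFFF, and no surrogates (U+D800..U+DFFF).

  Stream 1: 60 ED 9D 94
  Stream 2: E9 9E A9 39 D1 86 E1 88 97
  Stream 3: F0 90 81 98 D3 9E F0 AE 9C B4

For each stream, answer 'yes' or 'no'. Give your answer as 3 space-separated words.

Stream 1: decodes cleanly. VALID
Stream 2: decodes cleanly. VALID
Stream 3: decodes cleanly. VALID

Answer: yes yes yes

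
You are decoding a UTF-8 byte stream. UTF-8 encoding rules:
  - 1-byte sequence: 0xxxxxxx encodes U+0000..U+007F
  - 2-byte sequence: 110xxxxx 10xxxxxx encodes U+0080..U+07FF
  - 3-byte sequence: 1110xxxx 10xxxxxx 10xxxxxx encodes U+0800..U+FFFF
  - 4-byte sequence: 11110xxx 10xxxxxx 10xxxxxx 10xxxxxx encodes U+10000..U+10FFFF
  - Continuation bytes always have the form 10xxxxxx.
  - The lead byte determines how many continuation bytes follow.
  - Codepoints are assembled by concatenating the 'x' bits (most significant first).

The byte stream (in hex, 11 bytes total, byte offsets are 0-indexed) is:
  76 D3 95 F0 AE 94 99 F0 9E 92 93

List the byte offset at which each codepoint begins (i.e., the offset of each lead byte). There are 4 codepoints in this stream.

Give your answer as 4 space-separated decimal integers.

Answer: 0 1 3 7

Derivation:
Byte[0]=76: 1-byte ASCII. cp=U+0076
Byte[1]=D3: 2-byte lead, need 1 cont bytes. acc=0x13
Byte[2]=95: continuation. acc=(acc<<6)|0x15=0x4D5
Completed: cp=U+04D5 (starts at byte 1)
Byte[3]=F0: 4-byte lead, need 3 cont bytes. acc=0x0
Byte[4]=AE: continuation. acc=(acc<<6)|0x2E=0x2E
Byte[5]=94: continuation. acc=(acc<<6)|0x14=0xB94
Byte[6]=99: continuation. acc=(acc<<6)|0x19=0x2E519
Completed: cp=U+2E519 (starts at byte 3)
Byte[7]=F0: 4-byte lead, need 3 cont bytes. acc=0x0
Byte[8]=9E: continuation. acc=(acc<<6)|0x1E=0x1E
Byte[9]=92: continuation. acc=(acc<<6)|0x12=0x792
Byte[10]=93: continuation. acc=(acc<<6)|0x13=0x1E493
Completed: cp=U+1E493 (starts at byte 7)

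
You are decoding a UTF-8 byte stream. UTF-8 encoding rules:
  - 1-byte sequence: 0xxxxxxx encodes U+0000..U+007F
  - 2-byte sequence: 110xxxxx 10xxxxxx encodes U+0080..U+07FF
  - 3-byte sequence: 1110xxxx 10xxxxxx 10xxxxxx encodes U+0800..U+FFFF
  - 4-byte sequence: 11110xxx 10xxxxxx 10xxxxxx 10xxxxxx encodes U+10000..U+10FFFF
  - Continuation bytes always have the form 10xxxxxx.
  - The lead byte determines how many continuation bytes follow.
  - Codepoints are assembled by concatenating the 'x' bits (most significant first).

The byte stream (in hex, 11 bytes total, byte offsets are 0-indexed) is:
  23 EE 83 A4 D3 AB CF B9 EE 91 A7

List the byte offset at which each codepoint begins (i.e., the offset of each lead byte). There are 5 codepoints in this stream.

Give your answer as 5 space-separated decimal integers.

Answer: 0 1 4 6 8

Derivation:
Byte[0]=23: 1-byte ASCII. cp=U+0023
Byte[1]=EE: 3-byte lead, need 2 cont bytes. acc=0xE
Byte[2]=83: continuation. acc=(acc<<6)|0x03=0x383
Byte[3]=A4: continuation. acc=(acc<<6)|0x24=0xE0E4
Completed: cp=U+E0E4 (starts at byte 1)
Byte[4]=D3: 2-byte lead, need 1 cont bytes. acc=0x13
Byte[5]=AB: continuation. acc=(acc<<6)|0x2B=0x4EB
Completed: cp=U+04EB (starts at byte 4)
Byte[6]=CF: 2-byte lead, need 1 cont bytes. acc=0xF
Byte[7]=B9: continuation. acc=(acc<<6)|0x39=0x3F9
Completed: cp=U+03F9 (starts at byte 6)
Byte[8]=EE: 3-byte lead, need 2 cont bytes. acc=0xE
Byte[9]=91: continuation. acc=(acc<<6)|0x11=0x391
Byte[10]=A7: continuation. acc=(acc<<6)|0x27=0xE467
Completed: cp=U+E467 (starts at byte 8)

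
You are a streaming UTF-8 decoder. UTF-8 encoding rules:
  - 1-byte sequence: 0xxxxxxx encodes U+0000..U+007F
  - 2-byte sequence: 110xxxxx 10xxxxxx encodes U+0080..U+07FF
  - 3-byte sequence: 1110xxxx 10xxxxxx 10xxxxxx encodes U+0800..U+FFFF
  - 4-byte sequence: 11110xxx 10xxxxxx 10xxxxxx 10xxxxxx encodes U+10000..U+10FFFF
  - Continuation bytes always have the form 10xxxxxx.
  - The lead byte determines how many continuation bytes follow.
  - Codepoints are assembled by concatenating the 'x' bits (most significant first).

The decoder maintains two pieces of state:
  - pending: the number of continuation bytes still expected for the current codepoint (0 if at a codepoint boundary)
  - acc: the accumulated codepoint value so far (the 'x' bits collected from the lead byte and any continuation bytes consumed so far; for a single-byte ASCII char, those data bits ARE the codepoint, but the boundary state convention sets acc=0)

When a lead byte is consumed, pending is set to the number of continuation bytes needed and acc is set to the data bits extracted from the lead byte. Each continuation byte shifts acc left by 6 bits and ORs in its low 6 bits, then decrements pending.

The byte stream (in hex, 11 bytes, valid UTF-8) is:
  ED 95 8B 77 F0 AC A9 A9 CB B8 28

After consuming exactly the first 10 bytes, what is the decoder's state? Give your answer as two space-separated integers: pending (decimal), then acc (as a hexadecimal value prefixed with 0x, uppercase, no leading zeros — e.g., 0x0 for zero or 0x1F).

Answer: 0 0x2F8

Derivation:
Byte[0]=ED: 3-byte lead. pending=2, acc=0xD
Byte[1]=95: continuation. acc=(acc<<6)|0x15=0x355, pending=1
Byte[2]=8B: continuation. acc=(acc<<6)|0x0B=0xD54B, pending=0
Byte[3]=77: 1-byte. pending=0, acc=0x0
Byte[4]=F0: 4-byte lead. pending=3, acc=0x0
Byte[5]=AC: continuation. acc=(acc<<6)|0x2C=0x2C, pending=2
Byte[6]=A9: continuation. acc=(acc<<6)|0x29=0xB29, pending=1
Byte[7]=A9: continuation. acc=(acc<<6)|0x29=0x2CA69, pending=0
Byte[8]=CB: 2-byte lead. pending=1, acc=0xB
Byte[9]=B8: continuation. acc=(acc<<6)|0x38=0x2F8, pending=0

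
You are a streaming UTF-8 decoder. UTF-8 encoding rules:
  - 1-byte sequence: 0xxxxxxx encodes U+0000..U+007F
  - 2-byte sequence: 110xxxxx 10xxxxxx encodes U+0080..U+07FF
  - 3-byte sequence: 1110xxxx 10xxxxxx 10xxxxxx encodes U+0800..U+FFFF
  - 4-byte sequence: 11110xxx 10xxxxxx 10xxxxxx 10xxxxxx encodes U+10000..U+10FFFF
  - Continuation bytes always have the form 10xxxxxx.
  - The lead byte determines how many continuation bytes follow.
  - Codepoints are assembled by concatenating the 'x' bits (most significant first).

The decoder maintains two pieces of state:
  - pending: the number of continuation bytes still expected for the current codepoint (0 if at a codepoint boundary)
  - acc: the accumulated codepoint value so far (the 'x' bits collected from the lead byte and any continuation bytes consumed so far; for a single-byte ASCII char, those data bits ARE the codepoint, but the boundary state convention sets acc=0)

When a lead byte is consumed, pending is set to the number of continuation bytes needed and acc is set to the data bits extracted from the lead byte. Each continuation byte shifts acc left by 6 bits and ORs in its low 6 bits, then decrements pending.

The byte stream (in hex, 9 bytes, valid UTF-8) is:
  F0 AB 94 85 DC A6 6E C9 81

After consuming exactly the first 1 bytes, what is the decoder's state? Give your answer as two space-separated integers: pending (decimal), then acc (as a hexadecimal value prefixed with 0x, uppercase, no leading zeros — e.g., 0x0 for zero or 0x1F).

Answer: 3 0x0

Derivation:
Byte[0]=F0: 4-byte lead. pending=3, acc=0x0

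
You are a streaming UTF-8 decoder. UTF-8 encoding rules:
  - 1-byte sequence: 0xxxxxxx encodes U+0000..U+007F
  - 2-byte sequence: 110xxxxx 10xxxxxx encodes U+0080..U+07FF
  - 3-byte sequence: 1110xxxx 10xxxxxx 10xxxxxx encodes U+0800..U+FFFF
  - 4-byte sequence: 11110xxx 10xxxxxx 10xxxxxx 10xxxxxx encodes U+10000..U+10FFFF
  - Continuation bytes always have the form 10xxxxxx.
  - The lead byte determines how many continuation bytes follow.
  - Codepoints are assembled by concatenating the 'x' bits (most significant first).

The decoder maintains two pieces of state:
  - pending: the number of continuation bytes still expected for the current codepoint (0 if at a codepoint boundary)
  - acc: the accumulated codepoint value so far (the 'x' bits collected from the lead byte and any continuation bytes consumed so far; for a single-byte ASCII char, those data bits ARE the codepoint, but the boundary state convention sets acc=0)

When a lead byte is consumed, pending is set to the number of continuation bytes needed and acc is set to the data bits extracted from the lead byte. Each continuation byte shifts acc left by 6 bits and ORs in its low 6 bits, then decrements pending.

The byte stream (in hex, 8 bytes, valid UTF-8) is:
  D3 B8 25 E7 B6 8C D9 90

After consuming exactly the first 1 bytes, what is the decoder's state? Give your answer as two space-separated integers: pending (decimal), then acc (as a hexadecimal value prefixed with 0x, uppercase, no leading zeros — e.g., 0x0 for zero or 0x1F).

Answer: 1 0x13

Derivation:
Byte[0]=D3: 2-byte lead. pending=1, acc=0x13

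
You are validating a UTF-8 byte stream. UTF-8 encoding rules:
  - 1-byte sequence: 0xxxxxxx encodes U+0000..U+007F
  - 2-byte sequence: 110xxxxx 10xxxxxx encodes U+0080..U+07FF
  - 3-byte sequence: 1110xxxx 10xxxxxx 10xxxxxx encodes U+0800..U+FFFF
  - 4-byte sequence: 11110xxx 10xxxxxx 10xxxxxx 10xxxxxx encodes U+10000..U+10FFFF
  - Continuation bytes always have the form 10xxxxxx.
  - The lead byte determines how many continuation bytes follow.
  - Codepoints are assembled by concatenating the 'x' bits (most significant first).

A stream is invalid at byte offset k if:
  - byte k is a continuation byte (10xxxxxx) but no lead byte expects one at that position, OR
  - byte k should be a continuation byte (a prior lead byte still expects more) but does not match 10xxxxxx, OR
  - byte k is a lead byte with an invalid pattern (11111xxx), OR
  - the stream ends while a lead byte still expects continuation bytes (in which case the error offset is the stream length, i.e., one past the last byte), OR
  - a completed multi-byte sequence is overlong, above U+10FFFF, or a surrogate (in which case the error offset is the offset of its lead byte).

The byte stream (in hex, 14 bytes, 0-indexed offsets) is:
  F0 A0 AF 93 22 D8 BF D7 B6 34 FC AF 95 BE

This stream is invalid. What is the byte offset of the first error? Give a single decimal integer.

Byte[0]=F0: 4-byte lead, need 3 cont bytes. acc=0x0
Byte[1]=A0: continuation. acc=(acc<<6)|0x20=0x20
Byte[2]=AF: continuation. acc=(acc<<6)|0x2F=0x82F
Byte[3]=93: continuation. acc=(acc<<6)|0x13=0x20BD3
Completed: cp=U+20BD3 (starts at byte 0)
Byte[4]=22: 1-byte ASCII. cp=U+0022
Byte[5]=D8: 2-byte lead, need 1 cont bytes. acc=0x18
Byte[6]=BF: continuation. acc=(acc<<6)|0x3F=0x63F
Completed: cp=U+063F (starts at byte 5)
Byte[7]=D7: 2-byte lead, need 1 cont bytes. acc=0x17
Byte[8]=B6: continuation. acc=(acc<<6)|0x36=0x5F6
Completed: cp=U+05F6 (starts at byte 7)
Byte[9]=34: 1-byte ASCII. cp=U+0034
Byte[10]=FC: INVALID lead byte (not 0xxx/110x/1110/11110)

Answer: 10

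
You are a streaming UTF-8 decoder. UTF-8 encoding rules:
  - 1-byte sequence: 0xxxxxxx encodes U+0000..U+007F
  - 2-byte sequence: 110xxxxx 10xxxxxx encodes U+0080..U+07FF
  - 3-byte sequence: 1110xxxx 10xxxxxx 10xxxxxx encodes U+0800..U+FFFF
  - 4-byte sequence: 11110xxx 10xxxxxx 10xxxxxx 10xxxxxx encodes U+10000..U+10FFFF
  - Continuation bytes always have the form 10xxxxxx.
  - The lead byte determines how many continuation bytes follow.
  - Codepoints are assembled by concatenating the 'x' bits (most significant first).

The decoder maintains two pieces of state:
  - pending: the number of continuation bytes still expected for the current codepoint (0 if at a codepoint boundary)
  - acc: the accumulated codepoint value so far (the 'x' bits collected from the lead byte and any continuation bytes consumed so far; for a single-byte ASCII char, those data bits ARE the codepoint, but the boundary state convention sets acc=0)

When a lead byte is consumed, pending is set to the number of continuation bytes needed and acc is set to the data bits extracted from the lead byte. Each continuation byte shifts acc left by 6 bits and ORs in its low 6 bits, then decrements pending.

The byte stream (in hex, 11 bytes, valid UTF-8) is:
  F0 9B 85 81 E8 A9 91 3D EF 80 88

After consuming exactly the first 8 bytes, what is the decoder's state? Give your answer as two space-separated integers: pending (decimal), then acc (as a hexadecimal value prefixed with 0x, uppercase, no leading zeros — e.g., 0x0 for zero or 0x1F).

Byte[0]=F0: 4-byte lead. pending=3, acc=0x0
Byte[1]=9B: continuation. acc=(acc<<6)|0x1B=0x1B, pending=2
Byte[2]=85: continuation. acc=(acc<<6)|0x05=0x6C5, pending=1
Byte[3]=81: continuation. acc=(acc<<6)|0x01=0x1B141, pending=0
Byte[4]=E8: 3-byte lead. pending=2, acc=0x8
Byte[5]=A9: continuation. acc=(acc<<6)|0x29=0x229, pending=1
Byte[6]=91: continuation. acc=(acc<<6)|0x11=0x8A51, pending=0
Byte[7]=3D: 1-byte. pending=0, acc=0x0

Answer: 0 0x0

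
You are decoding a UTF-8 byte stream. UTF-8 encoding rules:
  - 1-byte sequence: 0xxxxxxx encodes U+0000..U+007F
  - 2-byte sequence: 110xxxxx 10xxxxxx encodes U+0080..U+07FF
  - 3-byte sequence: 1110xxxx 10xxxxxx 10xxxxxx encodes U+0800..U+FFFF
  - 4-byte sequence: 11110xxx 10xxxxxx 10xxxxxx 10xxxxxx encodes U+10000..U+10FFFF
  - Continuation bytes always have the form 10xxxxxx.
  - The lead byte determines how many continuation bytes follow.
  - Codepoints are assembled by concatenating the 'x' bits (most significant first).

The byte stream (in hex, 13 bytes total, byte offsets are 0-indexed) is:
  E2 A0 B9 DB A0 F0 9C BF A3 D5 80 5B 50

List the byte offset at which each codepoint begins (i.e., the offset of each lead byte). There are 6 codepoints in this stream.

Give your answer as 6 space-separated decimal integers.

Answer: 0 3 5 9 11 12

Derivation:
Byte[0]=E2: 3-byte lead, need 2 cont bytes. acc=0x2
Byte[1]=A0: continuation. acc=(acc<<6)|0x20=0xA0
Byte[2]=B9: continuation. acc=(acc<<6)|0x39=0x2839
Completed: cp=U+2839 (starts at byte 0)
Byte[3]=DB: 2-byte lead, need 1 cont bytes. acc=0x1B
Byte[4]=A0: continuation. acc=(acc<<6)|0x20=0x6E0
Completed: cp=U+06E0 (starts at byte 3)
Byte[5]=F0: 4-byte lead, need 3 cont bytes. acc=0x0
Byte[6]=9C: continuation. acc=(acc<<6)|0x1C=0x1C
Byte[7]=BF: continuation. acc=(acc<<6)|0x3F=0x73F
Byte[8]=A3: continuation. acc=(acc<<6)|0x23=0x1CFE3
Completed: cp=U+1CFE3 (starts at byte 5)
Byte[9]=D5: 2-byte lead, need 1 cont bytes. acc=0x15
Byte[10]=80: continuation. acc=(acc<<6)|0x00=0x540
Completed: cp=U+0540 (starts at byte 9)
Byte[11]=5B: 1-byte ASCII. cp=U+005B
Byte[12]=50: 1-byte ASCII. cp=U+0050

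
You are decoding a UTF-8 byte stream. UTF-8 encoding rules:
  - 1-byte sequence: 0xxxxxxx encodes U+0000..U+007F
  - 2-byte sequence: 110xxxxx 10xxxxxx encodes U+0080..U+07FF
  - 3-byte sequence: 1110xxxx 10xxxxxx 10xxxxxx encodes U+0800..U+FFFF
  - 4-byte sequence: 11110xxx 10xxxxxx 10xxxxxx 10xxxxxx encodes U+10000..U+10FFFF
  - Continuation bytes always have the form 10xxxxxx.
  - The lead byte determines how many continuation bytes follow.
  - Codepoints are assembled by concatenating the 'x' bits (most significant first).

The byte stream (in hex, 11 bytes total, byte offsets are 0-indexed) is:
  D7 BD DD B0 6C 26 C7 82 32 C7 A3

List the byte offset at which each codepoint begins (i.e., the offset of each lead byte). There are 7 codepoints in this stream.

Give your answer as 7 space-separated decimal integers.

Byte[0]=D7: 2-byte lead, need 1 cont bytes. acc=0x17
Byte[1]=BD: continuation. acc=(acc<<6)|0x3D=0x5FD
Completed: cp=U+05FD (starts at byte 0)
Byte[2]=DD: 2-byte lead, need 1 cont bytes. acc=0x1D
Byte[3]=B0: continuation. acc=(acc<<6)|0x30=0x770
Completed: cp=U+0770 (starts at byte 2)
Byte[4]=6C: 1-byte ASCII. cp=U+006C
Byte[5]=26: 1-byte ASCII. cp=U+0026
Byte[6]=C7: 2-byte lead, need 1 cont bytes. acc=0x7
Byte[7]=82: continuation. acc=(acc<<6)|0x02=0x1C2
Completed: cp=U+01C2 (starts at byte 6)
Byte[8]=32: 1-byte ASCII. cp=U+0032
Byte[9]=C7: 2-byte lead, need 1 cont bytes. acc=0x7
Byte[10]=A3: continuation. acc=(acc<<6)|0x23=0x1E3
Completed: cp=U+01E3 (starts at byte 9)

Answer: 0 2 4 5 6 8 9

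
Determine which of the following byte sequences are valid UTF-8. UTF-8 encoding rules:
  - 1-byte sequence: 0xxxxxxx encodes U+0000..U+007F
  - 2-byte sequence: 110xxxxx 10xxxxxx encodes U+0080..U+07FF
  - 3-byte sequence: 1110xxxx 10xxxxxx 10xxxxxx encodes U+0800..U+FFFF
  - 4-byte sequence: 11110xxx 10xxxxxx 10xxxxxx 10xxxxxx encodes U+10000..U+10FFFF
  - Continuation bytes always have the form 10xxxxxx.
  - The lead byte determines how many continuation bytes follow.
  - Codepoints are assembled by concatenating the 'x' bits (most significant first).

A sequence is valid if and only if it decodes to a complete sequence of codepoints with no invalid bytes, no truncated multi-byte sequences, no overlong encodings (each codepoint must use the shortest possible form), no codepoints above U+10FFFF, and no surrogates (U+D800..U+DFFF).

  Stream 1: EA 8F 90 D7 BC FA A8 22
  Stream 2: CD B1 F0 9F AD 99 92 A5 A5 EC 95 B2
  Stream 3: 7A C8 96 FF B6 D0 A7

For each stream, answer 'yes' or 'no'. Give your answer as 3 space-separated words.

Stream 1: error at byte offset 5. INVALID
Stream 2: error at byte offset 6. INVALID
Stream 3: error at byte offset 3. INVALID

Answer: no no no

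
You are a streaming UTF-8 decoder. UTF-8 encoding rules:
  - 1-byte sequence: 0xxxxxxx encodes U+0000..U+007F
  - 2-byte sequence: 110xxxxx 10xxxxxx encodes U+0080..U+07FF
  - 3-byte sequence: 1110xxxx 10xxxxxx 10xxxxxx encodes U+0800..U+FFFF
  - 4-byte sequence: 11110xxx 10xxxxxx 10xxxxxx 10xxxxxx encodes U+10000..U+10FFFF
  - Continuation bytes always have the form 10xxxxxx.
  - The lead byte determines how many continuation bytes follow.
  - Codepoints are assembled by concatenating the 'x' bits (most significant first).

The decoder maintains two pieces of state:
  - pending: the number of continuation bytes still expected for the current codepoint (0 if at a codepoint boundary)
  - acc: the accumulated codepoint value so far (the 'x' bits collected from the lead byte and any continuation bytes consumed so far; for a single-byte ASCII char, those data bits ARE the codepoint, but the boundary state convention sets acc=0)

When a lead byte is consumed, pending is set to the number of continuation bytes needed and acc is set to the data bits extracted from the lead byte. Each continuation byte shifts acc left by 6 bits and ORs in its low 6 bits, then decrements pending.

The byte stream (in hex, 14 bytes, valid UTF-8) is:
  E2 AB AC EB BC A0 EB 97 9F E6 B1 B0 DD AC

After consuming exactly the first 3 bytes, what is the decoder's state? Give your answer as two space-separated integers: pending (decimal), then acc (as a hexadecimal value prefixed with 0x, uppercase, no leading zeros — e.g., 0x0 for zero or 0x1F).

Byte[0]=E2: 3-byte lead. pending=2, acc=0x2
Byte[1]=AB: continuation. acc=(acc<<6)|0x2B=0xAB, pending=1
Byte[2]=AC: continuation. acc=(acc<<6)|0x2C=0x2AEC, pending=0

Answer: 0 0x2AEC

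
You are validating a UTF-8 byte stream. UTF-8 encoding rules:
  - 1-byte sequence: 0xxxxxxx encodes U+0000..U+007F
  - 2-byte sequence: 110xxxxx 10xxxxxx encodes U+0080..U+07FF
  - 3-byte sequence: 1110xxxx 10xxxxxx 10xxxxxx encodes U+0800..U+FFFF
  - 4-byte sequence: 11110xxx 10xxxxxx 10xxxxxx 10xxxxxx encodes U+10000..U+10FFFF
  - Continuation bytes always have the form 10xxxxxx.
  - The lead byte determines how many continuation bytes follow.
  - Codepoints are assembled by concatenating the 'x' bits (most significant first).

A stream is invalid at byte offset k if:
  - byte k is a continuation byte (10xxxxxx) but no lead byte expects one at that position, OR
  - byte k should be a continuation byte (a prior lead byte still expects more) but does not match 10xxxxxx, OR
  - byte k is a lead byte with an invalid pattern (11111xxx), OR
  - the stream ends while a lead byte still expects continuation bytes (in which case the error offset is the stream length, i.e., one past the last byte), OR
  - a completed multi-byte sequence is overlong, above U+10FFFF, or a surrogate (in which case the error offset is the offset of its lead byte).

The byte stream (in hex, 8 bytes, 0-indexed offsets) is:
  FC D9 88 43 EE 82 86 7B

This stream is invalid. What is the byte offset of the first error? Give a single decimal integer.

Byte[0]=FC: INVALID lead byte (not 0xxx/110x/1110/11110)

Answer: 0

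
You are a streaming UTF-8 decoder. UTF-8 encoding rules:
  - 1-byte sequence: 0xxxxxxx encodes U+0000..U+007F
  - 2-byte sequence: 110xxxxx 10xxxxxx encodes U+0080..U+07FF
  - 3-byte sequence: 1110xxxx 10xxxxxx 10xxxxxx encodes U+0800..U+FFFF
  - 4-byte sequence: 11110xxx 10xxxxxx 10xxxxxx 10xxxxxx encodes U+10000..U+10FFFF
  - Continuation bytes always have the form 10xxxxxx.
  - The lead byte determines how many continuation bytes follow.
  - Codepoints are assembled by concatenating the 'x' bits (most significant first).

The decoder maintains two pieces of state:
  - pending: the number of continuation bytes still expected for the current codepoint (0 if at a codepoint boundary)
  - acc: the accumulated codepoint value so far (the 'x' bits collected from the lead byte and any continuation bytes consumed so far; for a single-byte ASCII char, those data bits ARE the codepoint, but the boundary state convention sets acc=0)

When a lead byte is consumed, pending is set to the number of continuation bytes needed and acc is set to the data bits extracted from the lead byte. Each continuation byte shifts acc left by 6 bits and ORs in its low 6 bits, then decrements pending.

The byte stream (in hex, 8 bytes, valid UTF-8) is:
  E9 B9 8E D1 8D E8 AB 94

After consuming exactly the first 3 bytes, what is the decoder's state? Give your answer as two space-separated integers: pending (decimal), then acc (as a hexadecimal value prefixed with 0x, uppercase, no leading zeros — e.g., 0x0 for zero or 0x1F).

Answer: 0 0x9E4E

Derivation:
Byte[0]=E9: 3-byte lead. pending=2, acc=0x9
Byte[1]=B9: continuation. acc=(acc<<6)|0x39=0x279, pending=1
Byte[2]=8E: continuation. acc=(acc<<6)|0x0E=0x9E4E, pending=0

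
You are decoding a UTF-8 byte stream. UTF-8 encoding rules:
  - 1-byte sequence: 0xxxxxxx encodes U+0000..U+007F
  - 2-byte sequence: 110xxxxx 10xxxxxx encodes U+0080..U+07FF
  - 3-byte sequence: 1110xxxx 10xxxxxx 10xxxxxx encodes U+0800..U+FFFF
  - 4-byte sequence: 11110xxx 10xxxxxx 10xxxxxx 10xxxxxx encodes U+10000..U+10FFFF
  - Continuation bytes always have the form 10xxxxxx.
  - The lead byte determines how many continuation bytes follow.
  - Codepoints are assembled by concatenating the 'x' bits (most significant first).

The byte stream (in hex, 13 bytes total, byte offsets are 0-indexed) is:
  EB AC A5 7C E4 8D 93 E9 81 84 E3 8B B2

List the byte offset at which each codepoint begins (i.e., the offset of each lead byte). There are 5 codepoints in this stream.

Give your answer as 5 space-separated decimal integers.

Byte[0]=EB: 3-byte lead, need 2 cont bytes. acc=0xB
Byte[1]=AC: continuation. acc=(acc<<6)|0x2C=0x2EC
Byte[2]=A5: continuation. acc=(acc<<6)|0x25=0xBB25
Completed: cp=U+BB25 (starts at byte 0)
Byte[3]=7C: 1-byte ASCII. cp=U+007C
Byte[4]=E4: 3-byte lead, need 2 cont bytes. acc=0x4
Byte[5]=8D: continuation. acc=(acc<<6)|0x0D=0x10D
Byte[6]=93: continuation. acc=(acc<<6)|0x13=0x4353
Completed: cp=U+4353 (starts at byte 4)
Byte[7]=E9: 3-byte lead, need 2 cont bytes. acc=0x9
Byte[8]=81: continuation. acc=(acc<<6)|0x01=0x241
Byte[9]=84: continuation. acc=(acc<<6)|0x04=0x9044
Completed: cp=U+9044 (starts at byte 7)
Byte[10]=E3: 3-byte lead, need 2 cont bytes. acc=0x3
Byte[11]=8B: continuation. acc=(acc<<6)|0x0B=0xCB
Byte[12]=B2: continuation. acc=(acc<<6)|0x32=0x32F2
Completed: cp=U+32F2 (starts at byte 10)

Answer: 0 3 4 7 10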